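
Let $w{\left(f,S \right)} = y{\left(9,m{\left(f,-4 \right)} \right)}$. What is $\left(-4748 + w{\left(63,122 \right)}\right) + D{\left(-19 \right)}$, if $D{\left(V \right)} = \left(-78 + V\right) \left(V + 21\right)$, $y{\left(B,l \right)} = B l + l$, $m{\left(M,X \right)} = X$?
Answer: $-4982$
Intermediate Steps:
$y{\left(B,l \right)} = l + B l$
$w{\left(f,S \right)} = -40$ ($w{\left(f,S \right)} = - 4 \left(1 + 9\right) = \left(-4\right) 10 = -40$)
$D{\left(V \right)} = \left(-78 + V\right) \left(21 + V\right)$
$\left(-4748 + w{\left(63,122 \right)}\right) + D{\left(-19 \right)} = \left(-4748 - 40\right) - \left(555 - 361\right) = -4788 + \left(-1638 + 361 + 1083\right) = -4788 - 194 = -4982$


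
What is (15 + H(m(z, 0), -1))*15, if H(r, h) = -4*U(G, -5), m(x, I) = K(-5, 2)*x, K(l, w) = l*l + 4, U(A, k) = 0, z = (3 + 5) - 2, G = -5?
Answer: 225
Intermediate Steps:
z = 6 (z = 8 - 2 = 6)
K(l, w) = 4 + l² (K(l, w) = l² + 4 = 4 + l²)
m(x, I) = 29*x (m(x, I) = (4 + (-5)²)*x = (4 + 25)*x = 29*x)
H(r, h) = 0 (H(r, h) = -4*0 = 0)
(15 + H(m(z, 0), -1))*15 = (15 + 0)*15 = 15*15 = 225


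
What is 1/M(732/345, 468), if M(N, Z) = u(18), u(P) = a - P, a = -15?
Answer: -1/33 ≈ -0.030303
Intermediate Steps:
u(P) = -15 - P
M(N, Z) = -33 (M(N, Z) = -15 - 1*18 = -15 - 18 = -33)
1/M(732/345, 468) = 1/(-33) = -1/33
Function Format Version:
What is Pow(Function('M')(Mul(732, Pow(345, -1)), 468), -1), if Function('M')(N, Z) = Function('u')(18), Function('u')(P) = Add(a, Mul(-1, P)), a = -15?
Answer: Rational(-1, 33) ≈ -0.030303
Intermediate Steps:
Function('u')(P) = Add(-15, Mul(-1, P))
Function('M')(N, Z) = -33 (Function('M')(N, Z) = Add(-15, Mul(-1, 18)) = Add(-15, -18) = -33)
Pow(Function('M')(Mul(732, Pow(345, -1)), 468), -1) = Pow(-33, -1) = Rational(-1, 33)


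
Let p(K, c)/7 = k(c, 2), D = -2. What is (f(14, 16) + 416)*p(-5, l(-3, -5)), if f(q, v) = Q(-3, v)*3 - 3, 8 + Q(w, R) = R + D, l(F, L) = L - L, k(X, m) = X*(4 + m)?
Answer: 0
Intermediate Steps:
l(F, L) = 0
Q(w, R) = -10 + R (Q(w, R) = -8 + (R - 2) = -8 + (-2 + R) = -10 + R)
f(q, v) = -33 + 3*v (f(q, v) = (-10 + v)*3 - 3 = (-30 + 3*v) - 3 = -33 + 3*v)
p(K, c) = 42*c (p(K, c) = 7*(c*(4 + 2)) = 7*(c*6) = 7*(6*c) = 42*c)
(f(14, 16) + 416)*p(-5, l(-3, -5)) = ((-33 + 3*16) + 416)*(42*0) = ((-33 + 48) + 416)*0 = (15 + 416)*0 = 431*0 = 0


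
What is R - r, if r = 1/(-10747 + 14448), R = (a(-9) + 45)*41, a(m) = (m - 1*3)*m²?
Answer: -140663908/3701 ≈ -38007.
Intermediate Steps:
a(m) = m²*(-3 + m) (a(m) = (m - 3)*m² = (-3 + m)*m² = m²*(-3 + m))
R = -38007 (R = ((-9)²*(-3 - 9) + 45)*41 = (81*(-12) + 45)*41 = (-972 + 45)*41 = -927*41 = -38007)
r = 1/3701 ≈ 0.00027020
R - r = -38007 - 1*1/3701 = -38007 - 1/3701 = -140663908/3701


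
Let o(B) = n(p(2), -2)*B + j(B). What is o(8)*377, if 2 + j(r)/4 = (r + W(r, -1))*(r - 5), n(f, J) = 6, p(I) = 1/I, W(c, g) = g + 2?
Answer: 55796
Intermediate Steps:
W(c, g) = 2 + g
j(r) = -8 + 4*(1 + r)*(-5 + r) (j(r) = -8 + 4*((r + (2 - 1))*(r - 5)) = -8 + 4*((r + 1)*(-5 + r)) = -8 + 4*((1 + r)*(-5 + r)) = -8 + 4*(1 + r)*(-5 + r))
o(B) = -28 - 10*B + 4*B**2 (o(B) = 6*B + (-28 - 16*B + 4*B**2) = -28 - 10*B + 4*B**2)
o(8)*377 = (-28 - 10*8 + 4*8**2)*377 = (-28 - 80 + 4*64)*377 = (-28 - 80 + 256)*377 = 148*377 = 55796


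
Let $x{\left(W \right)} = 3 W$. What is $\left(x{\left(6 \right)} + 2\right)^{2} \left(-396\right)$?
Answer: $-158400$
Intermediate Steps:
$\left(x{\left(6 \right)} + 2\right)^{2} \left(-396\right) = \left(3 \cdot 6 + 2\right)^{2} \left(-396\right) = \left(18 + 2\right)^{2} \left(-396\right) = 20^{2} \left(-396\right) = 400 \left(-396\right) = -158400$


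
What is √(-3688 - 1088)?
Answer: 2*I*√1194 ≈ 69.109*I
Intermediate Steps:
√(-3688 - 1088) = √(-4776) = 2*I*√1194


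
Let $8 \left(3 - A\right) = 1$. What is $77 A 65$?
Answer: $\frac{115115}{8} \approx 14389.0$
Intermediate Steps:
$A = \frac{23}{8}$ ($A = 3 - \frac{1}{8} = \frac{23}{8} \approx 2.875$)
$77 A 65 = 77 \cdot \frac{23}{8} \cdot 65 = \frac{1771}{8} \cdot 65 = \frac{115115}{8}$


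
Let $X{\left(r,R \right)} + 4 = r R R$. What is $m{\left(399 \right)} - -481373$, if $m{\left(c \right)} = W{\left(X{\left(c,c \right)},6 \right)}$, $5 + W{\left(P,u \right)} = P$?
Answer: $64002563$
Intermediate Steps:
$X{\left(r,R \right)} = -4 + r R^{2}$ ($X{\left(r,R \right)} = -4 + r R R = -4 + R r R = -4 + r R^{2}$)
$W{\left(P,u \right)} = -5 + P$
$m{\left(c \right)} = -9 + c^{3}$ ($m{\left(c \right)} = -5 + \left(-4 + c c^{2}\right) = -5 + \left(-4 + c^{3}\right) = -9 + c^{3}$)
$m{\left(399 \right)} - -481373 = \left(-9 + 399^{3}\right) - -481373 = \left(-9 + 63521199\right) + 481373 = 63521190 + 481373 = 64002563$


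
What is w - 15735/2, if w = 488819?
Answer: 961903/2 ≈ 4.8095e+5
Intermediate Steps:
w - 15735/2 = 488819 - 15735/2 = 961903/2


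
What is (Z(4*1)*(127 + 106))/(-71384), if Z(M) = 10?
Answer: -1165/35692 ≈ -0.032640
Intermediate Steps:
(Z(4*1)*(127 + 106))/(-71384) = (10*(127 + 106))/(-71384) = (10*233)*(-1/71384) = 2330*(-1/71384) = -1165/35692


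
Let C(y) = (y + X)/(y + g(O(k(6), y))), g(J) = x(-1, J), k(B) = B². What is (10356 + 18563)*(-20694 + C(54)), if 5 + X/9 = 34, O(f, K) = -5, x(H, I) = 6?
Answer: -2393191845/4 ≈ -5.9830e+8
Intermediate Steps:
g(J) = 6
X = 261 (X = -45 + 9*34 = -45 + 306 = 261)
C(y) = (261 + y)/(6 + y) (C(y) = (y + 261)/(y + 6) = (261 + y)/(6 + y))
(10356 + 18563)*(-20694 + C(54)) = (10356 + 18563)*(-20694 + (261 + 54)/(6 + 54)) = 28919*(-20694 + 315/60) = 28919*(-20694 + (1/60)*315) = 28919*(-20694 + 21/4) = 28919*(-82755/4) = -2393191845/4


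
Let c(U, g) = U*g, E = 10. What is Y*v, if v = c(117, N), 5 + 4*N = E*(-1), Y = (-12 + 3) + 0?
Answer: 15795/4 ≈ 3948.8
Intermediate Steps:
Y = -9 (Y = -9 + 0 = -9)
N = -15/4 (N = -5/4 + (10*(-1))/4 = -5/4 + (¼)*(-10) = -5/4 - 5/2 = -15/4 ≈ -3.7500)
v = -1755/4 (v = 117*(-15/4) = -1755/4 ≈ -438.75)
Y*v = -9*(-1755/4) = 15795/4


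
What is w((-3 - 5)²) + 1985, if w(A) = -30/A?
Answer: 63505/32 ≈ 1984.5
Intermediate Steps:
w((-3 - 5)²) + 1985 = -30/(-3 - 5)² + 1985 = -30/((-8)²) + 1985 = -30/64 + 1985 = -30*1/64 + 1985 = -15/32 + 1985 = 63505/32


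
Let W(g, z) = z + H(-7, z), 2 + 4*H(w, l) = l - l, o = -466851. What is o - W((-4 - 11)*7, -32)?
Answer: -933637/2 ≈ -4.6682e+5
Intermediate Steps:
H(w, l) = -1/2 (H(w, l) = -1/2 + (l - l)/4 = -1/2 + (1/4)*0 = -1/2 + 0 = -1/2)
W(g, z) = -1/2 + z (W(g, z) = z - 1/2 = -1/2 + z)
o - W((-4 - 11)*7, -32) = -466851 - (-1/2 - 32) = -466851 - 1*(-65/2) = -466851 + 65/2 = -933637/2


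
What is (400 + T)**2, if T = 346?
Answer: 556516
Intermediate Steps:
(400 + T)**2 = (400 + 346)**2 = 746**2 = 556516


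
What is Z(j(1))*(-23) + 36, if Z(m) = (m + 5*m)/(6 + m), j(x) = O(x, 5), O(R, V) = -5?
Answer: 726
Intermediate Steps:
j(x) = -5
Z(m) = 6*m/(6 + m) (Z(m) = (6*m)/(6 + m) = 6*m/(6 + m))
Z(j(1))*(-23) + 36 = (6*(-5)/(6 - 5))*(-23) + 36 = (6*(-5)/1)*(-23) + 36 = (6*(-5)*1)*(-23) + 36 = -30*(-23) + 36 = 690 + 36 = 726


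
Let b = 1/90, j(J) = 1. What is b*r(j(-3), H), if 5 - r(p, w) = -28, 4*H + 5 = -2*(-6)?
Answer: 11/30 ≈ 0.36667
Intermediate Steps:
H = 7/4 (H = -5/4 + (-2*(-6))/4 = -5/4 + (¼)*12 = -5/4 + 3 = 7/4 ≈ 1.7500)
r(p, w) = 33 (r(p, w) = 5 - 1*(-28) = 5 + 28 = 33)
b = 1/90 ≈ 0.011111
b*r(j(-3), H) = (1/90)*33 = 11/30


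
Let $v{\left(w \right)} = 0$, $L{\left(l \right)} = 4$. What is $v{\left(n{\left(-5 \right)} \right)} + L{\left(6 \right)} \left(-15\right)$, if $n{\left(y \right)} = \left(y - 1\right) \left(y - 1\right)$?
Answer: $-60$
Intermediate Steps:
$n{\left(y \right)} = \left(-1 + y\right)^{2}$ ($n{\left(y \right)} = \left(-1 + y\right) \left(-1 + y\right) = \left(-1 + y\right)^{2}$)
$v{\left(n{\left(-5 \right)} \right)} + L{\left(6 \right)} \left(-15\right) = 0 + 4 \left(-15\right) = 0 - 60 = -60$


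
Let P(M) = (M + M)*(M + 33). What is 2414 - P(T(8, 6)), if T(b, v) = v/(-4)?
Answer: 5017/2 ≈ 2508.5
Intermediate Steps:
T(b, v) = -v/4 (T(b, v) = v*(-1/4) = -v/4)
P(M) = 2*M*(33 + M) (P(M) = (2*M)*(33 + M) = 2*M*(33 + M))
2414 - P(T(8, 6)) = 2414 - 2*(-1/4*6)*(33 - 1/4*6) = 2414 - 2*(-3)*(33 - 3/2)/2 = 2414 - 2*(-3)*63/(2*2) = 2414 - 1*(-189/2) = 2414 + 189/2 = 5017/2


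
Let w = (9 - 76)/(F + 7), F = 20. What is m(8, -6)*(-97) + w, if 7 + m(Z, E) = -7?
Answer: 36599/27 ≈ 1355.5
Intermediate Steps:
m(Z, E) = -14 (m(Z, E) = -7 - 7 = -14)
w = -67/27 (w = (9 - 76)/(20 + 7) = -67/27 ≈ -2.4815)
m(8, -6)*(-97) + w = -14*(-97) - 67/27 = 1358 - 67/27 = 36599/27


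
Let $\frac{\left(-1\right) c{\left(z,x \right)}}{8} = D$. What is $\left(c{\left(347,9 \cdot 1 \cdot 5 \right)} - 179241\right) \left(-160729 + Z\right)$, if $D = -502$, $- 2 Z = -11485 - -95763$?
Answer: $35547545300$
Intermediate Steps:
$Z = -42139$ ($Z = - \frac{-11485 - -95763}{2} = - \frac{-11485 + 95763}{2} = \left(- \frac{1}{2}\right) 84278 = -42139$)
$c{\left(z,x \right)} = 4016$ ($c{\left(z,x \right)} = \left(-8\right) \left(-502\right) = 4016$)
$\left(c{\left(347,9 \cdot 1 \cdot 5 \right)} - 179241\right) \left(-160729 + Z\right) = \left(4016 - 179241\right) \left(-160729 - 42139\right) = \left(-175225\right) \left(-202868\right) = 35547545300$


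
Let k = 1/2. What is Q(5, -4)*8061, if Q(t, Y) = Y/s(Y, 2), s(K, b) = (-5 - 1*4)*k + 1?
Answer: 64488/7 ≈ 9212.6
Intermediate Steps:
k = ½ (k = 1*(½) = ½ ≈ 0.50000)
s(K, b) = -7/2 (s(K, b) = (-5 - 1*4)*(½) + 1 = (-5 - 4)*(½) + 1 = -9*½ + 1 = -9/2 + 1 = -7/2)
Q(t, Y) = -2*Y/7 (Q(t, Y) = Y/(-7/2) = Y*(-2/7) = -2*Y/7)
Q(5, -4)*8061 = -2/7*(-4)*8061 = (8/7)*8061 = 64488/7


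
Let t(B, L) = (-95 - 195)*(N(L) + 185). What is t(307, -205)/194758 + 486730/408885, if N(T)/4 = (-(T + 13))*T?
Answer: 1874156565709/7963362483 ≈ 235.35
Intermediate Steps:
N(T) = 4*T*(-13 - T) (N(T) = 4*((-(T + 13))*T) = 4*((-(13 + T))*T) = 4*((-13 - T)*T) = 4*(T*(-13 - T)) = 4*T*(-13 - T))
t(B, L) = -53650 + 1160*L*(13 + L) (t(B, L) = (-95 - 195)*(-4*L*(13 + L) + 185) = -290*(185 - 4*L*(13 + L)) = -53650 + 1160*L*(13 + L))
t(307, -205)/194758 + 486730/408885 = (-53650 + 1160*(-205)*(13 - 205))/194758 + 486730/408885 = (-53650 + 1160*(-205)*(-192))*(1/194758) + 486730*(1/408885) = (-53650 + 45657600)*(1/194758) + 97346/81777 = 45603950*(1/194758) + 97346/81777 = 22801975/97379 + 97346/81777 = 1874156565709/7963362483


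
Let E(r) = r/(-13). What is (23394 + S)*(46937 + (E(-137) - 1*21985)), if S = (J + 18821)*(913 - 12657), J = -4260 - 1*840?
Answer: -52284246243390/13 ≈ -4.0219e+12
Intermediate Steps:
E(r) = -r/13 (E(r) = r*(-1/13) = -r/13)
J = -5100 (J = -4260 - 840 = -5100)
S = -161139424 (S = (-5100 + 18821)*(913 - 12657) = 13721*(-11744) = -161139424)
(23394 + S)*(46937 + (E(-137) - 1*21985)) = (23394 - 161139424)*(46937 + (-1/13*(-137) - 1*21985)) = -161116030*(46937 + (137/13 - 21985)) = -161116030*(46937 - 285668/13) = -161116030*324513/13 = -52284246243390/13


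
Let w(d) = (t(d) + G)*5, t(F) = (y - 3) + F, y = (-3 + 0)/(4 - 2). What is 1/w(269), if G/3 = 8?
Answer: 2/2885 ≈ 0.00069324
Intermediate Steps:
y = -3/2 ≈ -1.5000
t(F) = -9/2 + F (t(F) = (-3/2 - 3) + F = -9/2 + F)
G = 24 (G = 3*8 = 24)
w(d) = 195/2 + 5*d (w(d) = ((-9/2 + d) + 24)*5 = (39/2 + d)*5 = 195/2 + 5*d)
1/w(269) = 1/(195/2 + 5*269) = 1/(195/2 + 1345) = 1/(2885/2) = 2/2885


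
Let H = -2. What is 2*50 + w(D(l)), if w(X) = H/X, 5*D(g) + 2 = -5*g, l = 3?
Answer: 1710/17 ≈ 100.59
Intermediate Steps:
D(g) = -2/5 - g (D(g) = -2/5 + (-5*g)/5 = -2/5 - g)
w(X) = -2/X
2*50 + w(D(l)) = 2*50 - 2/(-2/5 - 1*3) = 100 - 2/(-2/5 - 3) = 100 - 2/(-17/5) = 100 - 2*(-5/17) = 100 + 10/17 = 1710/17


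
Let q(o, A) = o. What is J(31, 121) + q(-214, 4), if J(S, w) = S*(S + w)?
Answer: 4498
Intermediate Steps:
J(31, 121) + q(-214, 4) = 31*(31 + 121) - 214 = 31*152 - 214 = 4712 - 214 = 4498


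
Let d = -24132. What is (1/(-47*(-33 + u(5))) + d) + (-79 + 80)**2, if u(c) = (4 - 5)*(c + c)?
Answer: -48768750/2021 ≈ -24131.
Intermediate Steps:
u(c) = -2*c
(1/(-47*(-33 + u(5))) + d) + (-79 + 80)**2 = (1/(-47*(-33 - 2*5)) - 24132) + (-79 + 80)**2 = (1/(-47*(-33 - 10)) - 24132) + 1**2 = (1/(-47*(-43)) - 24132) + 1 = (1/2021 - 24132) + 1 = -48770771/2021 + 1 = -48768750/2021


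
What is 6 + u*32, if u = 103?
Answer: 3302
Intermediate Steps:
6 + u*32 = 6 + 103*32 = 6 + 3296 = 3302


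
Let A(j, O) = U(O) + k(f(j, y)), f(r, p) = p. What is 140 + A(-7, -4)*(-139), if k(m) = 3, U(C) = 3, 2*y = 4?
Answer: -694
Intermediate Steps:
y = 2 (y = (½)*4 = 2)
A(j, O) = 6 (A(j, O) = 3 + 3 = 6)
140 + A(-7, -4)*(-139) = 140 + 6*(-139) = 140 - 834 = -694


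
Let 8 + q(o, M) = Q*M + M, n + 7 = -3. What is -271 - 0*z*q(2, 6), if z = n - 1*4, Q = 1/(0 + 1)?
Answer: -271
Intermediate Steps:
n = -10 (n = -7 - 3 = -10)
Q = 1 (Q = 1/1 = 1)
q(o, M) = -8 + 2*M (q(o, M) = -8 + (1*M + M) = -8 + (M + M) = -8 + 2*M)
z = -14 (z = -10 - 1*4 = -10 - 4 = -14)
-271 - 0*z*q(2, 6) = -271 - 0*(-14)*(-8 + 2*6) = -271 - 0*(-8 + 12) = -271 - 0*4 = -271 - 1*0 = -271 + 0 = -271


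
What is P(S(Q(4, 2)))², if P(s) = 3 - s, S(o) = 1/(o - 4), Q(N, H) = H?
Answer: 49/4 ≈ 12.250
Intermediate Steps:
S(o) = 1/(-4 + o)
P(S(Q(4, 2)))² = (3 - 1/(-4 + 2))² = (3 - 1/(-2))² = (3 - 1*(-½))² = (3 + ½)² = (7/2)² = 49/4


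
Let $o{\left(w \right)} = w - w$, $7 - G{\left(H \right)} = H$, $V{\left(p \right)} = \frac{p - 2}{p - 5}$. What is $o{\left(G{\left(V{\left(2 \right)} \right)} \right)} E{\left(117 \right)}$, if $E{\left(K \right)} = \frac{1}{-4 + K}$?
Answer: $0$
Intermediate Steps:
$V{\left(p \right)} = \frac{-2 + p}{-5 + p}$
$G{\left(H \right)} = 7 - H$
$o{\left(w \right)} = 0$
$o{\left(G{\left(V{\left(2 \right)} \right)} \right)} E{\left(117 \right)} = \frac{0}{-4 + 117} = \frac{0}{113} = 0 \cdot \frac{1}{113} = 0$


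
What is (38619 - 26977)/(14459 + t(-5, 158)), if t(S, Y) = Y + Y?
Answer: 11642/14775 ≈ 0.78795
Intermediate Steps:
t(S, Y) = 2*Y
(38619 - 26977)/(14459 + t(-5, 158)) = (38619 - 26977)/(14459 + 2*158) = 11642/(14459 + 316) = 11642/14775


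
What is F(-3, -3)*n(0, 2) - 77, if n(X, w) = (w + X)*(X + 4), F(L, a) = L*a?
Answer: -5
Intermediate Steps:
n(X, w) = (4 + X)*(X + w) (n(X, w) = (X + w)*(4 + X) = (4 + X)*(X + w))
F(-3, -3)*n(0, 2) - 77 = (-3*(-3))*(0**2 + 4*0 + 4*2 + 0*2) - 77 = 9*(0 + 0 + 8 + 0) - 77 = 9*8 - 77 = 72 - 77 = -5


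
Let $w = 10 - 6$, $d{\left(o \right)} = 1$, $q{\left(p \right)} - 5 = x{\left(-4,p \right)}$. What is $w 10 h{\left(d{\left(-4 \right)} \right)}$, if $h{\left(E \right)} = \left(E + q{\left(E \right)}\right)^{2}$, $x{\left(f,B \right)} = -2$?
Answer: $640$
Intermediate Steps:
$q{\left(p \right)} = 3$ ($q{\left(p \right)} = 5 - 2 = 3$)
$w = 4$
$h{\left(E \right)} = \left(3 + E\right)^{2}$ ($h{\left(E \right)} = \left(E + 3\right)^{2} = \left(3 + E\right)^{2}$)
$w 10 h{\left(d{\left(-4 \right)} \right)} = 4 \cdot 10 \left(3 + 1\right)^{2} = 40 \cdot 4^{2} = 40 \cdot 16 = 640$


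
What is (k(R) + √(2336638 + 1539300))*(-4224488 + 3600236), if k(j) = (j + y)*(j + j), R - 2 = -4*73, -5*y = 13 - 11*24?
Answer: -86823465168 - 624252*√3875938 ≈ -8.8052e+10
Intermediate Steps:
y = 251/5 (y = -(13 - 11*24)/5 = -(13 - 264)/5 = -⅕*(-251) = 251/5 ≈ 50.200)
R = -290 (R = 2 - 4*73 = 2 - 292 = -290)
k(j) = 2*j*(251/5 + j) (k(j) = (j + 251/5)*(j + j) = (251/5 + j)*(2*j) = 2*j*(251/5 + j))
(k(R) + √(2336638 + 1539300))*(-4224488 + 3600236) = ((⅖)*(-290)*(251 + 5*(-290)) + √(2336638 + 1539300))*(-4224488 + 3600236) = ((⅖)*(-290)*(251 - 1450) + √3875938)*(-624252) = ((⅖)*(-290)*(-1199) + √3875938)*(-624252) = (139084 + √3875938)*(-624252) = -86823465168 - 624252*√3875938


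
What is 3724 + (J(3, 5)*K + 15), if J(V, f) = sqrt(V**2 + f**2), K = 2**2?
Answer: 3739 + 4*sqrt(34) ≈ 3762.3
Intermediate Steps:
K = 4
3724 + (J(3, 5)*K + 15) = 3724 + (sqrt(3**2 + 5**2)*4 + 15) = 3724 + (sqrt(9 + 25)*4 + 15) = 3724 + (sqrt(34)*4 + 15) = 3724 + (4*sqrt(34) + 15) = 3724 + (15 + 4*sqrt(34)) = 3739 + 4*sqrt(34)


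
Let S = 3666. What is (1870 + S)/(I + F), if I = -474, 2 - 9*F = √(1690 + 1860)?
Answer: -11802752/1009897 + 13840*√142/1009897 ≈ -11.524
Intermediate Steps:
F = 2/9 - 5*√142/9 (F = 2/9 - √(1690 + 1860)/9 = 2/9 - 5*√142/9 ≈ -6.3980)
(1870 + S)/(I + F) = (1870 + 3666)/(-474 + (2/9 - 5*√142/9)) = 5536/(-4264/9 - 5*√142/9)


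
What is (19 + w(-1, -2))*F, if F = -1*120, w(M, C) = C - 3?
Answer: -1680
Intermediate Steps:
w(M, C) = -3 + C
F = -120
(19 + w(-1, -2))*F = (19 + (-3 - 2))*(-120) = (19 - 5)*(-120) = 14*(-120) = -1680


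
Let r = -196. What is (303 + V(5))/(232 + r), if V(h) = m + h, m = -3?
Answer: 305/36 ≈ 8.4722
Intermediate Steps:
V(h) = -3 + h
(303 + V(5))/(232 + r) = (303 + (-3 + 5))/(232 - 196) = (303 + 2)/36 = 305*(1/36) = 305/36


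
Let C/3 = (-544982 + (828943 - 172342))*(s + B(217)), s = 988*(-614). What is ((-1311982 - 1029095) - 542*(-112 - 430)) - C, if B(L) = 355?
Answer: 203014050076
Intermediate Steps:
s = -606632
C = -203016097389 (C = 3*((-544982 + (828943 - 172342))*(-606632 + 355)) = 3*((-544982 + 656601)*(-606277)) = 3*(111619*(-606277)) = 3*(-67672032463) = -203016097389)
((-1311982 - 1029095) - 542*(-112 - 430)) - C = ((-1311982 - 1029095) - 542*(-112 - 430)) - 1*(-203016097389) = (-2341077 - 542*(-542)) + 203016097389 = (-2341077 + 293764) + 203016097389 = -2047313 + 203016097389 = 203014050076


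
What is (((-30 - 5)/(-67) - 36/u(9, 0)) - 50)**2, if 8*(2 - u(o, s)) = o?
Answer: 1806335001/219961 ≈ 8212.1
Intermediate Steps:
u(o, s) = 2 - o/8
(((-30 - 5)/(-67) - 36/u(9, 0)) - 50)**2 = (((-30 - 5)/(-67) - 36/(2 - 1/8*9)) - 50)**2 = ((-35*(-1/67) - 36/(2 - 9/8)) - 50)**2 = ((35/67 - 36/7/8) - 50)**2 = ((35/67 - 36*8/7) - 50)**2 = ((35/67 - 288/7) - 50)**2 = (-19051/469 - 50)**2 = (-42501/469)**2 = 1806335001/219961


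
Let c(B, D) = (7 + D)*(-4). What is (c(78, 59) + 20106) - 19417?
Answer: 425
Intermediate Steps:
c(B, D) = -28 - 4*D
(c(78, 59) + 20106) - 19417 = ((-28 - 4*59) + 20106) - 19417 = ((-28 - 236) + 20106) - 19417 = (-264 + 20106) - 19417 = 19842 - 19417 = 425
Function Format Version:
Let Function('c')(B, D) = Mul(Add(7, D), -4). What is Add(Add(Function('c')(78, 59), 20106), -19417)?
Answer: 425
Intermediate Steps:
Function('c')(B, D) = Add(-28, Mul(-4, D))
Add(Add(Function('c')(78, 59), 20106), -19417) = Add(Add(Add(-28, Mul(-4, 59)), 20106), -19417) = Add(Add(Add(-28, -236), 20106), -19417) = Add(Add(-264, 20106), -19417) = Add(19842, -19417) = 425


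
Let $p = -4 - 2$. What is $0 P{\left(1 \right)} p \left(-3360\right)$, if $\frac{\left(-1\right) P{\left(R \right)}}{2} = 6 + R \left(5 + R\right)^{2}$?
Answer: $0$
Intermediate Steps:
$p = -6$
$P{\left(R \right)} = -12 - 2 R \left(5 + R\right)^{2}$ ($P{\left(R \right)} = - 2 \left(6 + R \left(5 + R\right)^{2}\right) = -12 - 2 R \left(5 + R\right)^{2}$)
$0 P{\left(1 \right)} p \left(-3360\right) = 0 \left(-12 - 2 \left(5 + 1\right)^{2}\right) \left(-6\right) \left(-3360\right) = 0 \left(-12 - 2 \cdot 6^{2}\right) \left(-6\right) \left(-3360\right) = 0 \left(-12 - 2 \cdot 36\right) \left(-6\right) \left(-3360\right) = 0 \left(-12 - 72\right) \left(-6\right) \left(-3360\right) = 0 \left(-84\right) \left(-6\right) \left(-3360\right) = 0 \left(-6\right) \left(-3360\right) = 0 \left(-3360\right) = 0$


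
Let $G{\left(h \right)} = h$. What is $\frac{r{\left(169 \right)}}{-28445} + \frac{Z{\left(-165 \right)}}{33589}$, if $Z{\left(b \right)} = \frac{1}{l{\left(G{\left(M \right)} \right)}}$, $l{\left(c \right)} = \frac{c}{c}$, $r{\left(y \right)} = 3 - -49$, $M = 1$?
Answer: $- \frac{1718183}{955439105} \approx -0.0017983$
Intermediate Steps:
$r{\left(y \right)} = 52$ ($r{\left(y \right)} = 3 + 49 = 52$)
$l{\left(c \right)} = 1$
$Z{\left(b \right)} = 1$ ($Z{\left(b \right)} = 1^{-1} = 1$)
$\frac{r{\left(169 \right)}}{-28445} + \frac{Z{\left(-165 \right)}}{33589} = \frac{52}{-28445} + 1 \cdot \frac{1}{33589} = 52 \left(- \frac{1}{28445}\right) + 1 \cdot \frac{1}{33589} = - \frac{52}{28445} + \frac{1}{33589} = - \frac{1718183}{955439105}$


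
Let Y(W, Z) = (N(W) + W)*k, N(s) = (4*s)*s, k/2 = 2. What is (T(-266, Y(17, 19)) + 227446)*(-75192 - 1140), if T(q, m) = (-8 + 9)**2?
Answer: -17361484404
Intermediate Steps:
k = 4 (k = 2*2 = 4)
N(s) = 4*s**2
Y(W, Z) = 4*W + 16*W**2 (Y(W, Z) = (4*W**2 + W)*4 = (W + 4*W**2)*4 = 4*W + 16*W**2)
T(q, m) = 1 (T(q, m) = 1**2 = 1)
(T(-266, Y(17, 19)) + 227446)*(-75192 - 1140) = (1 + 227446)*(-75192 - 1140) = 227447*(-76332) = -17361484404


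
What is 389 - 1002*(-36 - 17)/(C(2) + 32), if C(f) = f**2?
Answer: 11185/6 ≈ 1864.2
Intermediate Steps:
389 - 1002*(-36 - 17)/(C(2) + 32) = 389 - 1002*(-36 - 17)/(2**2 + 32) = 389 - 1002*(-53/(4 + 32)) = 389 - 1002*(-53/36) = 389 - 1002*(-53*1/36) = 389 - 1002*(-53)/36 = 389 - 167*(-53/6) = 389 + 8851/6 = 11185/6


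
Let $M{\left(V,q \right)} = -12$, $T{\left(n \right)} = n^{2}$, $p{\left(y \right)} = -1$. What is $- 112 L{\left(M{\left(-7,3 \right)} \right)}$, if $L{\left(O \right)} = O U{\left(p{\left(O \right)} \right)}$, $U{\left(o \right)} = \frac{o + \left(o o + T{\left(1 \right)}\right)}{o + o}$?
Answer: $-672$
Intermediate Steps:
$U{\left(o \right)} = \frac{1 + o + o^{2}}{2 o}$ ($U{\left(o \right)} = \frac{o + \left(o o + 1^{2}\right)}{o + o} = \frac{o + \left(o^{2} + 1\right)}{2 o} = \left(o + \left(1 + o^{2}\right)\right) \frac{1}{2 o} = \left(1 + o + o^{2}\right) \frac{1}{2 o} = \frac{1 + o + o^{2}}{2 o}$)
$L{\left(O \right)} = - \frac{O}{2}$ ($L{\left(O \right)} = O \frac{1 - \left(1 - 1\right)}{2 \left(-1\right)} = O \frac{1}{2} \left(-1\right) \left(1 - 0\right) = O \frac{1}{2} \left(-1\right) \left(1 + 0\right) = O \frac{1}{2} \left(-1\right) 1 = O \left(- \frac{1}{2}\right) = - \frac{O}{2}$)
$- 112 L{\left(M{\left(-7,3 \right)} \right)} = - 112 \left(\left(- \frac{1}{2}\right) \left(-12\right)\right) = \left(-112\right) 6 = -672$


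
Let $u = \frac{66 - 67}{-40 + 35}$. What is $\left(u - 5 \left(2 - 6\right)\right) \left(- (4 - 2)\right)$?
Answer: $- \frac{202}{5} \approx -40.4$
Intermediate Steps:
$u = \frac{1}{5}$ ($u = - \frac{1}{-5} = \left(-1\right) \left(- \frac{1}{5}\right) = \frac{1}{5} \approx 0.2$)
$\left(u - 5 \left(2 - 6\right)\right) \left(- (4 - 2)\right) = \left(\frac{1}{5} - 5 \left(2 - 6\right)\right) \left(- (4 - 2)\right) = \left(\frac{1}{5} - -20\right) \left(\left(-1\right) 2\right) = \left(\frac{1}{5} + 20\right) \left(-2\right) = \frac{101}{5} \left(-2\right) = - \frac{202}{5}$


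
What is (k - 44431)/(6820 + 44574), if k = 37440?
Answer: -6991/51394 ≈ -0.13603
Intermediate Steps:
(k - 44431)/(6820 + 44574) = (37440 - 44431)/(6820 + 44574) = -6991/51394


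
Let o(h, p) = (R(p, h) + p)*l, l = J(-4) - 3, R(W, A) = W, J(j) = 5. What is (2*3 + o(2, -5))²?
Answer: 196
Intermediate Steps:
l = 2 (l = 5 - 3 = 2)
o(h, p) = 4*p (o(h, p) = (p + p)*2 = (2*p)*2 = 4*p)
(2*3 + o(2, -5))² = (2*3 + 4*(-5))² = (6 - 20)² = (-14)² = 196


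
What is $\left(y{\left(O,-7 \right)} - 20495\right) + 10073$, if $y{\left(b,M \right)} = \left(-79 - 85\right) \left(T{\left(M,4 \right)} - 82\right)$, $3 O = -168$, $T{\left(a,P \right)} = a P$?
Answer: $7618$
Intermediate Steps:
$T{\left(a,P \right)} = P a$
$O = -56$ ($O = \frac{1}{3} \left(-168\right) = -56$)
$y{\left(b,M \right)} = 13448 - 656 M$ ($y{\left(b,M \right)} = \left(-79 - 85\right) \left(4 M - 82\right) = - 164 \left(-82 + 4 M\right) = 13448 - 656 M$)
$\left(y{\left(O,-7 \right)} - 20495\right) + 10073 = \left(\left(13448 - -4592\right) - 20495\right) + 10073 = \left(\left(13448 + 4592\right) - 20495\right) + 10073 = \left(18040 - 20495\right) + 10073 = -2455 + 10073 = 7618$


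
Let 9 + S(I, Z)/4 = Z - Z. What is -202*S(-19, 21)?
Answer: 7272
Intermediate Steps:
S(I, Z) = -36 (S(I, Z) = -36 + 4*(Z - Z) = -36 + 4*0 = -36 + 0 = -36)
-202*S(-19, 21) = -202*(-36) = 7272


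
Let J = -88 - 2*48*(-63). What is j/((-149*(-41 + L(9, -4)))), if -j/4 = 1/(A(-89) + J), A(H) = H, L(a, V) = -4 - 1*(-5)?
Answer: -1/8747790 ≈ -1.1431e-7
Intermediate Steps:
L(a, V) = 1 (L(a, V) = -4 + 5 = 1)
J = 5960 (J = -88 - 96*(-63) = -88 + 6048 = 5960)
j = -4/5871 (j = -4/(-89 + 5960) = -4/5871 ≈ -0.00068131)
j/((-149*(-41 + L(9, -4)))) = -4*(-1/(149*(-41 + 1)))/5871 = -4/(5871*((-149*(-40)))) = -4/5871/5960 = -4/5871*1/5960 = -1/8747790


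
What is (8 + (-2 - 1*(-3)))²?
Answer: 81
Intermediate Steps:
(8 + (-2 - 1*(-3)))² = (8 + (-2 + 3))² = (8 + 1)² = 9² = 81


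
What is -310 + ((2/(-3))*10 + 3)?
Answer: -941/3 ≈ -313.67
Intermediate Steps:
-310 + ((2/(-3))*10 + 3) = -310 + ((2*(-⅓))*10 + 3) = -310 + (-⅔*10 + 3) = -310 + (-20/3 + 3) = -310 - 11/3 = -941/3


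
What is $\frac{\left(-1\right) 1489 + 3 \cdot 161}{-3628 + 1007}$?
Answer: $\frac{1006}{2621} \approx 0.38382$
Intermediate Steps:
$\frac{\left(-1\right) 1489 + 3 \cdot 161}{-3628 + 1007} = \frac{-1489 + 483}{-2621} = \left(-1006\right) \left(- \frac{1}{2621}\right) = \frac{1006}{2621}$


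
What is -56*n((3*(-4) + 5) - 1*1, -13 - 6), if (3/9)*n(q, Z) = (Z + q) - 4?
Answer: 5208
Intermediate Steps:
n(q, Z) = -12 + 3*Z + 3*q (n(q, Z) = 3*((Z + q) - 4) = 3*(-4 + Z + q) = -12 + 3*Z + 3*q)
-56*n((3*(-4) + 5) - 1*1, -13 - 6) = -56*(-12 + 3*(-13 - 6) + 3*((3*(-4) + 5) - 1*1)) = -56*(-12 + 3*(-19) + 3*((-12 + 5) - 1)) = -56*(-12 - 57 + 3*(-7 - 1)) = -56*(-12 - 57 + 3*(-8)) = -56*(-12 - 57 - 24) = -56*(-93) = 5208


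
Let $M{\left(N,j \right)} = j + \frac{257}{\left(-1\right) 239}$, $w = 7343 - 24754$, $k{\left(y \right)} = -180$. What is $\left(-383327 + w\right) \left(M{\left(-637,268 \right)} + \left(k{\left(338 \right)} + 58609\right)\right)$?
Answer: $- \frac{5621683304588}{239} \approx -2.3522 \cdot 10^{10}$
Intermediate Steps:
$w = -17411$
$M{\left(N,j \right)} = - \frac{257}{239} + j$ ($M{\left(N,j \right)} = j + \frac{257}{-239} = j + 257 \left(- \frac{1}{239}\right) = j - \frac{257}{239} = - \frac{257}{239} + j$)
$\left(-383327 + w\right) \left(M{\left(-637,268 \right)} + \left(k{\left(338 \right)} + 58609\right)\right) = \left(-383327 - 17411\right) \left(\left(- \frac{257}{239} + 268\right) + \left(-180 + 58609\right)\right) = - 400738 \left(\frac{63795}{239} + 58429\right) = \left(-400738\right) \frac{14028326}{239} = - \frac{5621683304588}{239}$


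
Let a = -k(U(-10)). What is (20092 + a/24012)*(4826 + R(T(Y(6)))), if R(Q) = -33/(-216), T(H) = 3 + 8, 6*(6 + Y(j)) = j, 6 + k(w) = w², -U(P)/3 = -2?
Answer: 27940475263457/288144 ≈ 9.6967e+7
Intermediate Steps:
U(P) = 6 (U(P) = -3*(-2) = 6)
k(w) = -6 + w²
Y(j) = -6 + j/6
T(H) = 11
a = -30 (a = -(-6 + 6²) = -(-6 + 36) = -1*30 = -30)
R(Q) = 11/72 (R(Q) = -33*(-1/216) = 11/72)
(20092 + a/24012)*(4826 + R(T(Y(6)))) = (20092 - 30/24012)*(4826 + 11/72) = (20092 - 30*1/24012)*(347483/72) = (20092 - 5/4002)*(347483/72) = (80408179/4002)*(347483/72) = 27940475263457/288144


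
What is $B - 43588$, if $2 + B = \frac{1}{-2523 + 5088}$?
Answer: $- \frac{111808349}{2565} \approx -43590.0$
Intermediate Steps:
$B = - \frac{5129}{2565}$ ($B = -2 + \frac{1}{-2523 + 5088} = -2 + \frac{1}{2565} = - \frac{5129}{2565} \approx -1.9996$)
$B - 43588 = - \frac{5129}{2565} - 43588 = - \frac{111808349}{2565}$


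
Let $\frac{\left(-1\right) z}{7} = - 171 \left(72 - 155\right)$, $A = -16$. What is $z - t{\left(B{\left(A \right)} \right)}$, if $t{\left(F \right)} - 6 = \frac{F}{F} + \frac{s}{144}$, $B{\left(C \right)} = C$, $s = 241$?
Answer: $- \frac{14307793}{144} \approx -99360.0$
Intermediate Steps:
$t{\left(F \right)} = \frac{1249}{144}$ ($t{\left(F \right)} = 6 + \left(\frac{F}{F} + \frac{241}{144}\right) = 6 + \left(1 + 241 \cdot \frac{1}{144}\right) = 6 + \left(1 + \frac{241}{144}\right) = 6 + \frac{385}{144} = \frac{1249}{144}$)
$z = -99351$ ($z = - 7 \left(- 171 \left(72 - 155\right)\right) = - 7 \left(\left(-171\right) \left(-83\right)\right) = \left(-7\right) 14193 = -99351$)
$z - t{\left(B{\left(A \right)} \right)} = -99351 - \frac{1249}{144} = - \frac{14307793}{144}$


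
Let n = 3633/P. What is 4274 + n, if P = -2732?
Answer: 11672935/2732 ≈ 4272.7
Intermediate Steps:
n = -3633/2732 (n = 3633/(-2732) = 3633*(-1/2732) = -3633/2732 ≈ -1.3298)
4274 + n = 4274 - 3633/2732 = 11672935/2732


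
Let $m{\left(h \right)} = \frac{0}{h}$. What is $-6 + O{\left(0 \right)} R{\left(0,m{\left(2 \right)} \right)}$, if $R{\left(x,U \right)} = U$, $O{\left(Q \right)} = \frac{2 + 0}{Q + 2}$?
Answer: $-6$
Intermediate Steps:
$O{\left(Q \right)} = \frac{2}{2 + Q}$
$m{\left(h \right)} = 0$
$-6 + O{\left(0 \right)} R{\left(0,m{\left(2 \right)} \right)} = -6 + \frac{2}{2 + 0} \cdot 0 = -6 + \frac{2}{2} \cdot 0 = -6 + 2 \cdot \frac{1}{2} \cdot 0 = -6 + 1 \cdot 0 = -6 + 0 = -6$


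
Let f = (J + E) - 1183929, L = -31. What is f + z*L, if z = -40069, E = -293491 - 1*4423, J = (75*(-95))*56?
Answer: -638704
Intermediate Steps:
J = -399000 (J = -7125*56 = -399000)
E = -297914 (E = -293491 - 4423 = -297914)
f = -1880843 (f = (-399000 - 297914) - 1183929 = -696914 - 1183929 = -1880843)
f + z*L = -1880843 - 40069*(-31) = -1880843 + 1242139 = -638704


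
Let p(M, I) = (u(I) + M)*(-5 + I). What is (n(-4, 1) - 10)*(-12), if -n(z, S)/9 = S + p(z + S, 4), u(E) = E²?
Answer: -1176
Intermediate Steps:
p(M, I) = (-5 + I)*(M + I²) (p(M, I) = (I² + M)*(-5 + I) = (M + I²)*(-5 + I) = (-5 + I)*(M + I²))
n(z, S) = 144 + 9*z (n(z, S) = -9*(S + (4³ - 5*(z + S) - 5*4² + 4*(z + S))) = -9*(S + (64 - 5*(S + z) - 5*16 + 4*(S + z))) = -9*(S + (64 + (-5*S - 5*z) - 80 + (4*S + 4*z))) = -9*(S + (-16 - S - z)) = -9*(-16 - z) = 144 + 9*z)
(n(-4, 1) - 10)*(-12) = ((144 + 9*(-4)) - 10)*(-12) = ((144 - 36) - 10)*(-12) = (108 - 10)*(-12) = 98*(-12) = -1176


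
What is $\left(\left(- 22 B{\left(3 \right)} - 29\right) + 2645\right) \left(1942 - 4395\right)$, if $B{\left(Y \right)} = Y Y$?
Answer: $-5931354$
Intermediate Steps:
$B{\left(Y \right)} = Y^{2}$
$\left(\left(- 22 B{\left(3 \right)} - 29\right) + 2645\right) \left(1942 - 4395\right) = \left(\left(- 22 \cdot 3^{2} - 29\right) + 2645\right) \left(1942 - 4395\right) = \left(\left(\left(-22\right) 9 - 29\right) + 2645\right) \left(-2453\right) = \left(\left(-198 - 29\right) + 2645\right) \left(-2453\right) = \left(-227 + 2645\right) \left(-2453\right) = 2418 \left(-2453\right) = -5931354$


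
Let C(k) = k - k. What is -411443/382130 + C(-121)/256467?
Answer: -411443/382130 ≈ -1.0767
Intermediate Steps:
C(k) = 0
-411443/382130 + C(-121)/256467 = -411443/382130 + 0/256467 = -411443*1/382130 + 0*(1/256467) = -411443/382130 + 0 = -411443/382130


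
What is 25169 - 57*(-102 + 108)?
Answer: 24827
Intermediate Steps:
25169 - 57*(-102 + 108) = 25169 - 57*6 = 25169 - 1*342 = 25169 - 342 = 24827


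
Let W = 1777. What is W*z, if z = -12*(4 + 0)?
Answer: -85296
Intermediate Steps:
z = -48 (z = -12*4 = -48)
W*z = 1777*(-48) = -85296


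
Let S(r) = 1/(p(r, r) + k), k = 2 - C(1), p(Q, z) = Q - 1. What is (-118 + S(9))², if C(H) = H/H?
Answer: 1125721/81 ≈ 13898.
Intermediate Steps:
C(H) = 1
p(Q, z) = -1 + Q
k = 1 (k = 2 - 1*1 = 2 - 1 = 1)
S(r) = 1/r (S(r) = 1/((-1 + r) + 1) = 1/r)
(-118 + S(9))² = (-118 + 1/9)² = (-118 + ⅑)² = (-1061/9)² = 1125721/81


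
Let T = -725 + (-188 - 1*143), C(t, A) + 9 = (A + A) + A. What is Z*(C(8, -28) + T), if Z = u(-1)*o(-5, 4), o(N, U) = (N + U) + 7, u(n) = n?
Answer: 6894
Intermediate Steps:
o(N, U) = 7 + N + U
C(t, A) = -9 + 3*A (C(t, A) = -9 + ((A + A) + A) = -9 + (2*A + A) = -9 + 3*A)
T = -1056 (T = -725 + (-188 - 143) = -725 - 331 = -1056)
Z = -6 (Z = -(7 - 5 + 4) = -1*6 = -6)
Z*(C(8, -28) + T) = -6*((-9 + 3*(-28)) - 1056) = -6*((-9 - 84) - 1056) = -6*(-93 - 1056) = -6*(-1149) = 6894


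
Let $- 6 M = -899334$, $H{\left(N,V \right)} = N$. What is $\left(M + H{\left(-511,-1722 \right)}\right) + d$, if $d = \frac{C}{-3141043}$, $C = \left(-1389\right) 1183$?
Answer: $\frac{469204364441}{3141043} \approx 1.4938 \cdot 10^{5}$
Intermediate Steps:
$C = -1643187$
$M = 149889$ ($M = \left(- \frac{1}{6}\right) \left(-899334\right) = 149889$)
$d = \frac{1643187}{3141043}$ ($d = - \frac{1643187}{-3141043} = \left(-1643187\right) \left(- \frac{1}{3141043}\right) = \frac{1643187}{3141043} \approx 0.52313$)
$\left(M + H{\left(-511,-1722 \right)}\right) + d = \left(149889 - 511\right) + \frac{1643187}{3141043} = 149378 + \frac{1643187}{3141043} = \frac{469204364441}{3141043}$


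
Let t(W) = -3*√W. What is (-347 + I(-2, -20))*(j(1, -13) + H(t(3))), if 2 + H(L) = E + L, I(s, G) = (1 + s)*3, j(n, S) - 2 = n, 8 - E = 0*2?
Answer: -3150 + 1050*√3 ≈ -1331.3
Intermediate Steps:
E = 8 (E = 8 - 0*2 = 8 - 1*0 = 8 + 0 = 8)
j(n, S) = 2 + n
I(s, G) = 3 + 3*s
H(L) = 6 + L (H(L) = -2 + (8 + L) = 6 + L)
(-347 + I(-2, -20))*(j(1, -13) + H(t(3))) = (-347 + (3 + 3*(-2)))*((2 + 1) + (6 - 3*√3)) = (-347 + (3 - 6))*(3 + (6 - 3*√3)) = (-347 - 3)*(9 - 3*√3) = -350*(9 - 3*√3) = -3150 + 1050*√3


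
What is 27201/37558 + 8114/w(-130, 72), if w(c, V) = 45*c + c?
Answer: -17760454/28074605 ≈ -0.63262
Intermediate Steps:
w(c, V) = 46*c
27201/37558 + 8114/w(-130, 72) = 27201/37558 + 8114/((46*(-130))) = 27201*(1/37558) + 8114/(-5980) = 27201/37558 + 8114*(-1/5980) = 27201/37558 - 4057/2990 = -17760454/28074605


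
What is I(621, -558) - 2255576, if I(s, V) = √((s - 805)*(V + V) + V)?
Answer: -2255576 + 3*√22754 ≈ -2.2551e+6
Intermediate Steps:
I(s, V) = √(V + 2*V*(-805 + s)) (I(s, V) = √((-805 + s)*(2*V) + V) = √(2*V*(-805 + s) + V) = √(V + 2*V*(-805 + s)))
I(621, -558) - 2255576 = √(-558*(-1609 + 2*621)) - 2255576 = √(-558*(-1609 + 1242)) - 2255576 = √(-558*(-367)) - 2255576 = √204786 - 2255576 = 3*√22754 - 2255576 = -2255576 + 3*√22754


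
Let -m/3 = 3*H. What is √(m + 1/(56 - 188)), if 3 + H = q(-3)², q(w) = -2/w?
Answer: √100155/66 ≈ 4.7950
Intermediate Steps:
H = -23/9 (H = -3 + (-2/(-3))² = -3 + (-2*(-⅓))² = -3 + (⅔)² = -3 + 4/9 = -23/9 ≈ -2.5556)
m = 23 (m = -9*(-23)/9 = -3*(-23/3) = 23)
√(m + 1/(56 - 188)) = √(23 + 1/(56 - 188)) = √(23 + 1/(-132)) = √(23 - 1/132) = √(3035/132) = √100155/66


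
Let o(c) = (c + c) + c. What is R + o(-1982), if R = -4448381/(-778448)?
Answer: -4624203427/778448 ≈ -5940.3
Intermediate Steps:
o(c) = 3*c (o(c) = 2*c + c = 3*c)
R = 4448381/778448 (R = -4448381*(-1/778448) = 4448381/778448 ≈ 5.7144)
R + o(-1982) = 4448381/778448 + 3*(-1982) = 4448381/778448 - 5946 = -4624203427/778448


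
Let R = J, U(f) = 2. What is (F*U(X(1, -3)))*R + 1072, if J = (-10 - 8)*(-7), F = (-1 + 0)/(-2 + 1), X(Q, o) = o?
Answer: 1324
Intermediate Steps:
F = 1 (F = -1/(-1) = -1*(-1) = 1)
J = 126 (J = -18*(-7) = 126)
R = 126
(F*U(X(1, -3)))*R + 1072 = (1*2)*126 + 1072 = 2*126 + 1072 = 252 + 1072 = 1324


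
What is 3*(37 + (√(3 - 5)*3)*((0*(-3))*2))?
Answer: 111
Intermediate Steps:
3*(37 + (√(3 - 5)*3)*((0*(-3))*2)) = 3*(37 + (√(-2)*3)*(0*2)) = 3*(37 + ((I*√2)*3)*0) = 3*(37 + (3*I*√2)*0) = 3*(37 + 0) = 3*37 = 111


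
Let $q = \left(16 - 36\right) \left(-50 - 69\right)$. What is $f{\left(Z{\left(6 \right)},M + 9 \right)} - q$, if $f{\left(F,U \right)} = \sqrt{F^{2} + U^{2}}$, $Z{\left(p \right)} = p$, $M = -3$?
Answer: $-2380 + 6 \sqrt{2} \approx -2371.5$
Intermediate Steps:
$q = 2380$ ($q = \left(16 - 36\right) \left(-119\right) = \left(-20\right) \left(-119\right) = 2380$)
$f{\left(Z{\left(6 \right)},M + 9 \right)} - q = \sqrt{6^{2} + \left(-3 + 9\right)^{2}} - 2380 = \sqrt{36 + 6^{2}} - 2380 = \sqrt{36 + 36} - 2380 = \sqrt{72} - 2380 = 6 \sqrt{2} - 2380 = -2380 + 6 \sqrt{2}$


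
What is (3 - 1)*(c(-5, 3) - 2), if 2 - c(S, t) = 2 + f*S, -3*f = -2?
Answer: 8/3 ≈ 2.6667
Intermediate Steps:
f = ⅔ (f = -⅓*(-2) = ⅔ ≈ 0.66667)
c(S, t) = -2*S/3 (c(S, t) = 2 - (2 + 2*S/3) = 2 + (-2 - 2*S/3) = -2*S/3)
(3 - 1)*(c(-5, 3) - 2) = (3 - 1)*(-⅔*(-5) - 2) = 2*(10/3 - 2) = 2*(4/3) = 8/3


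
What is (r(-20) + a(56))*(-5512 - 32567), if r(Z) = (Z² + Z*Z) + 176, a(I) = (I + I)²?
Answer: -514828080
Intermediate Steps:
a(I) = 4*I² (a(I) = (2*I)² = 4*I²)
r(Z) = 176 + 2*Z² (r(Z) = (Z² + Z²) + 176 = 2*Z² + 176 = 176 + 2*Z²)
(r(-20) + a(56))*(-5512 - 32567) = ((176 + 2*(-20)²) + 4*56²)*(-5512 - 32567) = ((176 + 2*400) + 4*3136)*(-38079) = ((176 + 800) + 12544)*(-38079) = (976 + 12544)*(-38079) = 13520*(-38079) = -514828080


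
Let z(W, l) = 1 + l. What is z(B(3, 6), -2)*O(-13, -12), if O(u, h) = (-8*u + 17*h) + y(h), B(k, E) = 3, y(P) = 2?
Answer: 98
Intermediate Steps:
O(u, h) = 2 - 8*u + 17*h (O(u, h) = (-8*u + 17*h) + 2 = 2 - 8*u + 17*h)
z(B(3, 6), -2)*O(-13, -12) = (1 - 2)*(2 - 8*(-13) + 17*(-12)) = -(2 + 104 - 204) = -1*(-98) = 98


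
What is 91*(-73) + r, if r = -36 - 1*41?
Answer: -6720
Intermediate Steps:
r = -77 (r = -36 - 41 = -77)
91*(-73) + r = 91*(-73) - 77 = -6643 - 77 = -6720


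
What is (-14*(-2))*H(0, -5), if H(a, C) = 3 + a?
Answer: 84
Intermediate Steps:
(-14*(-2))*H(0, -5) = (-14*(-2))*(3 + 0) = 28*3 = 84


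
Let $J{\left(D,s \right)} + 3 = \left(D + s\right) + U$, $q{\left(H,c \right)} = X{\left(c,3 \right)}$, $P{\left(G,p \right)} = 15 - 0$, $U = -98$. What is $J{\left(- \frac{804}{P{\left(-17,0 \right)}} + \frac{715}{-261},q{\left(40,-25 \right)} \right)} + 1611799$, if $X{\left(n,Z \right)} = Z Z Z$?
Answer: $\frac{2103227602}{1305} \approx 1.6117 \cdot 10^{6}$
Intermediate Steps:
$X{\left(n,Z \right)} = Z^{3}$ ($X{\left(n,Z \right)} = Z^{2} Z = Z^{3}$)
$P{\left(G,p \right)} = 15$ ($P{\left(G,p \right)} = 15 + 0 = 15$)
$q{\left(H,c \right)} = 27$ ($q{\left(H,c \right)} = 3^{3} = 27$)
$J{\left(D,s \right)} = -101 + D + s$ ($J{\left(D,s \right)} = -3 - \left(98 - D - s\right) = -3 + \left(-98 + D + s\right) = -101 + D + s$)
$J{\left(- \frac{804}{P{\left(-17,0 \right)}} + \frac{715}{-261},q{\left(40,-25 \right)} \right)} + 1611799 = \left(-101 + \left(- \frac{804}{15} + \frac{715}{-261}\right) + 27\right) + 1611799 = \left(-101 + \left(\left(-804\right) \frac{1}{15} + 715 \left(- \frac{1}{261}\right)\right) + 27\right) + 1611799 = \left(-101 - \frac{73523}{1305} + 27\right) + 1611799 = - \frac{170093}{1305} + 1611799 = \frac{2103227602}{1305}$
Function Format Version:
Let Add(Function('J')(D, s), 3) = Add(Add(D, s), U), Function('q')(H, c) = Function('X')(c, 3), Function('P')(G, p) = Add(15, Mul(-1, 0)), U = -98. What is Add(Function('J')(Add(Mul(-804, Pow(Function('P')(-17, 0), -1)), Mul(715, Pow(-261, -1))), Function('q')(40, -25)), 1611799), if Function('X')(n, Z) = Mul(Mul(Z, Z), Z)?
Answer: Rational(2103227602, 1305) ≈ 1.6117e+6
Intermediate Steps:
Function('X')(n, Z) = Pow(Z, 3) (Function('X')(n, Z) = Mul(Pow(Z, 2), Z) = Pow(Z, 3))
Function('P')(G, p) = 15 (Function('P')(G, p) = Add(15, 0) = 15)
Function('q')(H, c) = 27 (Function('q')(H, c) = Pow(3, 3) = 27)
Function('J')(D, s) = Add(-101, D, s) (Function('J')(D, s) = Add(-3, Add(Add(D, s), -98)) = Add(-3, Add(-98, D, s)) = Add(-101, D, s))
Add(Function('J')(Add(Mul(-804, Pow(Function('P')(-17, 0), -1)), Mul(715, Pow(-261, -1))), Function('q')(40, -25)), 1611799) = Add(Add(-101, Add(Mul(-804, Pow(15, -1)), Mul(715, Pow(-261, -1))), 27), 1611799) = Add(Add(-101, Add(Mul(-804, Rational(1, 15)), Mul(715, Rational(-1, 261))), 27), 1611799) = Add(Add(-101, Add(Rational(-268, 5), Rational(-715, 261)), 27), 1611799) = Add(Add(-101, Rational(-73523, 1305), 27), 1611799) = Add(Rational(-170093, 1305), 1611799) = Rational(2103227602, 1305)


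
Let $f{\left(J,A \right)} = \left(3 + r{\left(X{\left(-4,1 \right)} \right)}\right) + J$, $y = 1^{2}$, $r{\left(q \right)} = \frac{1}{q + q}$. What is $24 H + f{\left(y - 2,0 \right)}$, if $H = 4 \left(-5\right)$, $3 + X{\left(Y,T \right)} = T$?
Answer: $- \frac{1913}{4} \approx -478.25$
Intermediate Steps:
$X{\left(Y,T \right)} = -3 + T$
$r{\left(q \right)} = \frac{1}{2 q}$
$y = 1$
$H = -20$
$f{\left(J,A \right)} = \frac{11}{4} + J$ ($f{\left(J,A \right)} = \left(3 + \frac{1}{2 \left(-3 + 1\right)}\right) + J = \left(3 + \frac{1}{2 \left(-2\right)}\right) + J = \left(3 + \frac{1}{2} \left(- \frac{1}{2}\right)\right) + J = \left(3 - \frac{1}{4}\right) + J = \frac{11}{4} + J$)
$24 H + f{\left(y - 2,0 \right)} = 24 \left(-20\right) + \left(\frac{11}{4} + \left(1 - 2\right)\right) = -480 + \left(\frac{11}{4} + \left(1 - 2\right)\right) = -480 + \left(\frac{11}{4} - 1\right) = -480 + \frac{7}{4} = - \frac{1913}{4}$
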